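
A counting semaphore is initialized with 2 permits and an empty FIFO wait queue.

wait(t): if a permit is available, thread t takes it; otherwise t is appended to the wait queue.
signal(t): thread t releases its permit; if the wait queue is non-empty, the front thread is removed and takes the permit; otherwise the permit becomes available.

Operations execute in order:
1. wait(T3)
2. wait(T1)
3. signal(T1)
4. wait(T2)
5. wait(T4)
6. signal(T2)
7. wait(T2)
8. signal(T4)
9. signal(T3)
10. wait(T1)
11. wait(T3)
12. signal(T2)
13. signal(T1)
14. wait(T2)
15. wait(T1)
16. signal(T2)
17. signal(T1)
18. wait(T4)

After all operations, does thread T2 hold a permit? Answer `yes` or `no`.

Step 1: wait(T3) -> count=1 queue=[] holders={T3}
Step 2: wait(T1) -> count=0 queue=[] holders={T1,T3}
Step 3: signal(T1) -> count=1 queue=[] holders={T3}
Step 4: wait(T2) -> count=0 queue=[] holders={T2,T3}
Step 5: wait(T4) -> count=0 queue=[T4] holders={T2,T3}
Step 6: signal(T2) -> count=0 queue=[] holders={T3,T4}
Step 7: wait(T2) -> count=0 queue=[T2] holders={T3,T4}
Step 8: signal(T4) -> count=0 queue=[] holders={T2,T3}
Step 9: signal(T3) -> count=1 queue=[] holders={T2}
Step 10: wait(T1) -> count=0 queue=[] holders={T1,T2}
Step 11: wait(T3) -> count=0 queue=[T3] holders={T1,T2}
Step 12: signal(T2) -> count=0 queue=[] holders={T1,T3}
Step 13: signal(T1) -> count=1 queue=[] holders={T3}
Step 14: wait(T2) -> count=0 queue=[] holders={T2,T3}
Step 15: wait(T1) -> count=0 queue=[T1] holders={T2,T3}
Step 16: signal(T2) -> count=0 queue=[] holders={T1,T3}
Step 17: signal(T1) -> count=1 queue=[] holders={T3}
Step 18: wait(T4) -> count=0 queue=[] holders={T3,T4}
Final holders: {T3,T4} -> T2 not in holders

Answer: no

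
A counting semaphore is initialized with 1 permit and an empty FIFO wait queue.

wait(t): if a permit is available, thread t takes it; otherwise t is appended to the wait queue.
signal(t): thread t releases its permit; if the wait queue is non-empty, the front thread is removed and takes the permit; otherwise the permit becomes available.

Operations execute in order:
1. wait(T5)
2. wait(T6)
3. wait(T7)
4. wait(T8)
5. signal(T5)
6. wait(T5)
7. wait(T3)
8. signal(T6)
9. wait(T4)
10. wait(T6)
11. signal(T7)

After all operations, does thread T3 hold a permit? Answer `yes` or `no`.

Answer: no

Derivation:
Step 1: wait(T5) -> count=0 queue=[] holders={T5}
Step 2: wait(T6) -> count=0 queue=[T6] holders={T5}
Step 3: wait(T7) -> count=0 queue=[T6,T7] holders={T5}
Step 4: wait(T8) -> count=0 queue=[T6,T7,T8] holders={T5}
Step 5: signal(T5) -> count=0 queue=[T7,T8] holders={T6}
Step 6: wait(T5) -> count=0 queue=[T7,T8,T5] holders={T6}
Step 7: wait(T3) -> count=0 queue=[T7,T8,T5,T3] holders={T6}
Step 8: signal(T6) -> count=0 queue=[T8,T5,T3] holders={T7}
Step 9: wait(T4) -> count=0 queue=[T8,T5,T3,T4] holders={T7}
Step 10: wait(T6) -> count=0 queue=[T8,T5,T3,T4,T6] holders={T7}
Step 11: signal(T7) -> count=0 queue=[T5,T3,T4,T6] holders={T8}
Final holders: {T8} -> T3 not in holders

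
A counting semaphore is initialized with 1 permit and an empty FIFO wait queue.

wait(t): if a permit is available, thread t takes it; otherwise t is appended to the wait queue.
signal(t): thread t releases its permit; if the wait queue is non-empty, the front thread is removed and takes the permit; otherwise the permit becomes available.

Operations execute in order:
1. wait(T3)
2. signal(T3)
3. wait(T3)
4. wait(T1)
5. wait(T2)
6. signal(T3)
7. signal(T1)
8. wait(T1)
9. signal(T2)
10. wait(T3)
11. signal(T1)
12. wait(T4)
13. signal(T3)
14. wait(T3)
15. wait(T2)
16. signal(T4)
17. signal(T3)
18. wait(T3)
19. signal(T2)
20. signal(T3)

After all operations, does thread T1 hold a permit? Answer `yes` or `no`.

Answer: no

Derivation:
Step 1: wait(T3) -> count=0 queue=[] holders={T3}
Step 2: signal(T3) -> count=1 queue=[] holders={none}
Step 3: wait(T3) -> count=0 queue=[] holders={T3}
Step 4: wait(T1) -> count=0 queue=[T1] holders={T3}
Step 5: wait(T2) -> count=0 queue=[T1,T2] holders={T3}
Step 6: signal(T3) -> count=0 queue=[T2] holders={T1}
Step 7: signal(T1) -> count=0 queue=[] holders={T2}
Step 8: wait(T1) -> count=0 queue=[T1] holders={T2}
Step 9: signal(T2) -> count=0 queue=[] holders={T1}
Step 10: wait(T3) -> count=0 queue=[T3] holders={T1}
Step 11: signal(T1) -> count=0 queue=[] holders={T3}
Step 12: wait(T4) -> count=0 queue=[T4] holders={T3}
Step 13: signal(T3) -> count=0 queue=[] holders={T4}
Step 14: wait(T3) -> count=0 queue=[T3] holders={T4}
Step 15: wait(T2) -> count=0 queue=[T3,T2] holders={T4}
Step 16: signal(T4) -> count=0 queue=[T2] holders={T3}
Step 17: signal(T3) -> count=0 queue=[] holders={T2}
Step 18: wait(T3) -> count=0 queue=[T3] holders={T2}
Step 19: signal(T2) -> count=0 queue=[] holders={T3}
Step 20: signal(T3) -> count=1 queue=[] holders={none}
Final holders: {none} -> T1 not in holders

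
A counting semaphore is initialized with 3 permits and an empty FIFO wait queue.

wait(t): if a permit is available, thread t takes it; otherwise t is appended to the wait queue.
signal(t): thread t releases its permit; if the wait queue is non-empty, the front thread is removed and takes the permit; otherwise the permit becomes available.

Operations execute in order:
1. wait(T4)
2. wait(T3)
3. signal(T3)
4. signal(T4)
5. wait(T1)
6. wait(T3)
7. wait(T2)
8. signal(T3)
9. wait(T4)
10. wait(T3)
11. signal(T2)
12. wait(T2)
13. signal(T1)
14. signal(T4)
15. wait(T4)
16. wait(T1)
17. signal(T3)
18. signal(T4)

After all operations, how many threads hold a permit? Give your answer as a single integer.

Step 1: wait(T4) -> count=2 queue=[] holders={T4}
Step 2: wait(T3) -> count=1 queue=[] holders={T3,T4}
Step 3: signal(T3) -> count=2 queue=[] holders={T4}
Step 4: signal(T4) -> count=3 queue=[] holders={none}
Step 5: wait(T1) -> count=2 queue=[] holders={T1}
Step 6: wait(T3) -> count=1 queue=[] holders={T1,T3}
Step 7: wait(T2) -> count=0 queue=[] holders={T1,T2,T3}
Step 8: signal(T3) -> count=1 queue=[] holders={T1,T2}
Step 9: wait(T4) -> count=0 queue=[] holders={T1,T2,T4}
Step 10: wait(T3) -> count=0 queue=[T3] holders={T1,T2,T4}
Step 11: signal(T2) -> count=0 queue=[] holders={T1,T3,T4}
Step 12: wait(T2) -> count=0 queue=[T2] holders={T1,T3,T4}
Step 13: signal(T1) -> count=0 queue=[] holders={T2,T3,T4}
Step 14: signal(T4) -> count=1 queue=[] holders={T2,T3}
Step 15: wait(T4) -> count=0 queue=[] holders={T2,T3,T4}
Step 16: wait(T1) -> count=0 queue=[T1] holders={T2,T3,T4}
Step 17: signal(T3) -> count=0 queue=[] holders={T1,T2,T4}
Step 18: signal(T4) -> count=1 queue=[] holders={T1,T2}
Final holders: {T1,T2} -> 2 thread(s)

Answer: 2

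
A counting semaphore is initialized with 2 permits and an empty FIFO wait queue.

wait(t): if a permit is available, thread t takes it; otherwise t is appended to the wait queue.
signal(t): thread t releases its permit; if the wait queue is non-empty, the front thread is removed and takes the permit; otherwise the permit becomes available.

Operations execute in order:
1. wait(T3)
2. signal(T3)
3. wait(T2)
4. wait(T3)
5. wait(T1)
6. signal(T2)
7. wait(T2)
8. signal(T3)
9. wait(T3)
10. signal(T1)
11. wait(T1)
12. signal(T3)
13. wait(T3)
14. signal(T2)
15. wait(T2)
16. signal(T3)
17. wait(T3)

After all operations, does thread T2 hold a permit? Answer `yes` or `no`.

Answer: yes

Derivation:
Step 1: wait(T3) -> count=1 queue=[] holders={T3}
Step 2: signal(T3) -> count=2 queue=[] holders={none}
Step 3: wait(T2) -> count=1 queue=[] holders={T2}
Step 4: wait(T3) -> count=0 queue=[] holders={T2,T3}
Step 5: wait(T1) -> count=0 queue=[T1] holders={T2,T3}
Step 6: signal(T2) -> count=0 queue=[] holders={T1,T3}
Step 7: wait(T2) -> count=0 queue=[T2] holders={T1,T3}
Step 8: signal(T3) -> count=0 queue=[] holders={T1,T2}
Step 9: wait(T3) -> count=0 queue=[T3] holders={T1,T2}
Step 10: signal(T1) -> count=0 queue=[] holders={T2,T3}
Step 11: wait(T1) -> count=0 queue=[T1] holders={T2,T3}
Step 12: signal(T3) -> count=0 queue=[] holders={T1,T2}
Step 13: wait(T3) -> count=0 queue=[T3] holders={T1,T2}
Step 14: signal(T2) -> count=0 queue=[] holders={T1,T3}
Step 15: wait(T2) -> count=0 queue=[T2] holders={T1,T3}
Step 16: signal(T3) -> count=0 queue=[] holders={T1,T2}
Step 17: wait(T3) -> count=0 queue=[T3] holders={T1,T2}
Final holders: {T1,T2} -> T2 in holders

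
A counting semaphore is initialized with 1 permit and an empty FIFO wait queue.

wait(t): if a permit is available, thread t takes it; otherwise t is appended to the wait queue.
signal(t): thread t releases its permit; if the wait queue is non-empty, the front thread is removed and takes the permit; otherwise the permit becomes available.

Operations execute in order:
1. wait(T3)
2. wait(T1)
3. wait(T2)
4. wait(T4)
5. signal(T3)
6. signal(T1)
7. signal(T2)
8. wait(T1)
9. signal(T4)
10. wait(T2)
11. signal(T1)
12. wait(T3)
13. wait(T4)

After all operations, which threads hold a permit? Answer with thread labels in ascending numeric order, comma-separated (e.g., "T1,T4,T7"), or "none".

Answer: T2

Derivation:
Step 1: wait(T3) -> count=0 queue=[] holders={T3}
Step 2: wait(T1) -> count=0 queue=[T1] holders={T3}
Step 3: wait(T2) -> count=0 queue=[T1,T2] holders={T3}
Step 4: wait(T4) -> count=0 queue=[T1,T2,T4] holders={T3}
Step 5: signal(T3) -> count=0 queue=[T2,T4] holders={T1}
Step 6: signal(T1) -> count=0 queue=[T4] holders={T2}
Step 7: signal(T2) -> count=0 queue=[] holders={T4}
Step 8: wait(T1) -> count=0 queue=[T1] holders={T4}
Step 9: signal(T4) -> count=0 queue=[] holders={T1}
Step 10: wait(T2) -> count=0 queue=[T2] holders={T1}
Step 11: signal(T1) -> count=0 queue=[] holders={T2}
Step 12: wait(T3) -> count=0 queue=[T3] holders={T2}
Step 13: wait(T4) -> count=0 queue=[T3,T4] holders={T2}
Final holders: T2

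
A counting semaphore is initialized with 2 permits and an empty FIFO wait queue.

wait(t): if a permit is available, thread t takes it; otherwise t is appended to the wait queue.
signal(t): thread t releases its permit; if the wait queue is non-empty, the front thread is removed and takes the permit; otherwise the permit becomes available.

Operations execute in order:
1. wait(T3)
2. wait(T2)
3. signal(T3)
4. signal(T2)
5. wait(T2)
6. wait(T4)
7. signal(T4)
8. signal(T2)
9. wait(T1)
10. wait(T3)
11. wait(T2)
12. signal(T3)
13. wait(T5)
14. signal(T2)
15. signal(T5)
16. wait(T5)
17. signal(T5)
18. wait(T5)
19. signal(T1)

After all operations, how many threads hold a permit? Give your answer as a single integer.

Answer: 1

Derivation:
Step 1: wait(T3) -> count=1 queue=[] holders={T3}
Step 2: wait(T2) -> count=0 queue=[] holders={T2,T3}
Step 3: signal(T3) -> count=1 queue=[] holders={T2}
Step 4: signal(T2) -> count=2 queue=[] holders={none}
Step 5: wait(T2) -> count=1 queue=[] holders={T2}
Step 6: wait(T4) -> count=0 queue=[] holders={T2,T4}
Step 7: signal(T4) -> count=1 queue=[] holders={T2}
Step 8: signal(T2) -> count=2 queue=[] holders={none}
Step 9: wait(T1) -> count=1 queue=[] holders={T1}
Step 10: wait(T3) -> count=0 queue=[] holders={T1,T3}
Step 11: wait(T2) -> count=0 queue=[T2] holders={T1,T3}
Step 12: signal(T3) -> count=0 queue=[] holders={T1,T2}
Step 13: wait(T5) -> count=0 queue=[T5] holders={T1,T2}
Step 14: signal(T2) -> count=0 queue=[] holders={T1,T5}
Step 15: signal(T5) -> count=1 queue=[] holders={T1}
Step 16: wait(T5) -> count=0 queue=[] holders={T1,T5}
Step 17: signal(T5) -> count=1 queue=[] holders={T1}
Step 18: wait(T5) -> count=0 queue=[] holders={T1,T5}
Step 19: signal(T1) -> count=1 queue=[] holders={T5}
Final holders: {T5} -> 1 thread(s)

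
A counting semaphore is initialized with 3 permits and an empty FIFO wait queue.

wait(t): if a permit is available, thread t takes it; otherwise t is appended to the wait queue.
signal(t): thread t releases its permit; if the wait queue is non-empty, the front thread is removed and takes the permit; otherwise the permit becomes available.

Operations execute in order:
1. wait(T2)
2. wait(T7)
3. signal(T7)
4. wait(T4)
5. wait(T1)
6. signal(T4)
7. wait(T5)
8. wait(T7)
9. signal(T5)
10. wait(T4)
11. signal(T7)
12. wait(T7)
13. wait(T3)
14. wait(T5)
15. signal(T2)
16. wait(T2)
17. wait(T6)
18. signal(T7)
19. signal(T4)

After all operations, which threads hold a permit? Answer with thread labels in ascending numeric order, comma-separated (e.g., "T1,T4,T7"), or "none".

Answer: T1,T3,T5

Derivation:
Step 1: wait(T2) -> count=2 queue=[] holders={T2}
Step 2: wait(T7) -> count=1 queue=[] holders={T2,T7}
Step 3: signal(T7) -> count=2 queue=[] holders={T2}
Step 4: wait(T4) -> count=1 queue=[] holders={T2,T4}
Step 5: wait(T1) -> count=0 queue=[] holders={T1,T2,T4}
Step 6: signal(T4) -> count=1 queue=[] holders={T1,T2}
Step 7: wait(T5) -> count=0 queue=[] holders={T1,T2,T5}
Step 8: wait(T7) -> count=0 queue=[T7] holders={T1,T2,T5}
Step 9: signal(T5) -> count=0 queue=[] holders={T1,T2,T7}
Step 10: wait(T4) -> count=0 queue=[T4] holders={T1,T2,T7}
Step 11: signal(T7) -> count=0 queue=[] holders={T1,T2,T4}
Step 12: wait(T7) -> count=0 queue=[T7] holders={T1,T2,T4}
Step 13: wait(T3) -> count=0 queue=[T7,T3] holders={T1,T2,T4}
Step 14: wait(T5) -> count=0 queue=[T7,T3,T5] holders={T1,T2,T4}
Step 15: signal(T2) -> count=0 queue=[T3,T5] holders={T1,T4,T7}
Step 16: wait(T2) -> count=0 queue=[T3,T5,T2] holders={T1,T4,T7}
Step 17: wait(T6) -> count=0 queue=[T3,T5,T2,T6] holders={T1,T4,T7}
Step 18: signal(T7) -> count=0 queue=[T5,T2,T6] holders={T1,T3,T4}
Step 19: signal(T4) -> count=0 queue=[T2,T6] holders={T1,T3,T5}
Final holders: T1,T3,T5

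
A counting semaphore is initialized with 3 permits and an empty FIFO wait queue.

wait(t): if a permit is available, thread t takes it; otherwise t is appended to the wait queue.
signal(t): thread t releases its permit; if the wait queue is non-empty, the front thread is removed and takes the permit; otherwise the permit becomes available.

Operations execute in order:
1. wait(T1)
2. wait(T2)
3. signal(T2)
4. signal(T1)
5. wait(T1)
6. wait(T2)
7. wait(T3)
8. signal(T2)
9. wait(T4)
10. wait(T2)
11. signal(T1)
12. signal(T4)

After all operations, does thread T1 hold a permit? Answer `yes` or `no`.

Step 1: wait(T1) -> count=2 queue=[] holders={T1}
Step 2: wait(T2) -> count=1 queue=[] holders={T1,T2}
Step 3: signal(T2) -> count=2 queue=[] holders={T1}
Step 4: signal(T1) -> count=3 queue=[] holders={none}
Step 5: wait(T1) -> count=2 queue=[] holders={T1}
Step 6: wait(T2) -> count=1 queue=[] holders={T1,T2}
Step 7: wait(T3) -> count=0 queue=[] holders={T1,T2,T3}
Step 8: signal(T2) -> count=1 queue=[] holders={T1,T3}
Step 9: wait(T4) -> count=0 queue=[] holders={T1,T3,T4}
Step 10: wait(T2) -> count=0 queue=[T2] holders={T1,T3,T4}
Step 11: signal(T1) -> count=0 queue=[] holders={T2,T3,T4}
Step 12: signal(T4) -> count=1 queue=[] holders={T2,T3}
Final holders: {T2,T3} -> T1 not in holders

Answer: no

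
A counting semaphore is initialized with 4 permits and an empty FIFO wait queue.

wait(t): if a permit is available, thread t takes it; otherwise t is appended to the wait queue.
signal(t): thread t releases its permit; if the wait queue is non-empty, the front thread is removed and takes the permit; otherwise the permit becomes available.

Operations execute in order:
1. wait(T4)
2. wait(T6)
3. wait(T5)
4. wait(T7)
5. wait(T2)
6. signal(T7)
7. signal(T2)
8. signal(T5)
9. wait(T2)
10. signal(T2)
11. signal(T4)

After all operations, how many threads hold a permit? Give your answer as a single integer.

Answer: 1

Derivation:
Step 1: wait(T4) -> count=3 queue=[] holders={T4}
Step 2: wait(T6) -> count=2 queue=[] holders={T4,T6}
Step 3: wait(T5) -> count=1 queue=[] holders={T4,T5,T6}
Step 4: wait(T7) -> count=0 queue=[] holders={T4,T5,T6,T7}
Step 5: wait(T2) -> count=0 queue=[T2] holders={T4,T5,T6,T7}
Step 6: signal(T7) -> count=0 queue=[] holders={T2,T4,T5,T6}
Step 7: signal(T2) -> count=1 queue=[] holders={T4,T5,T6}
Step 8: signal(T5) -> count=2 queue=[] holders={T4,T6}
Step 9: wait(T2) -> count=1 queue=[] holders={T2,T4,T6}
Step 10: signal(T2) -> count=2 queue=[] holders={T4,T6}
Step 11: signal(T4) -> count=3 queue=[] holders={T6}
Final holders: {T6} -> 1 thread(s)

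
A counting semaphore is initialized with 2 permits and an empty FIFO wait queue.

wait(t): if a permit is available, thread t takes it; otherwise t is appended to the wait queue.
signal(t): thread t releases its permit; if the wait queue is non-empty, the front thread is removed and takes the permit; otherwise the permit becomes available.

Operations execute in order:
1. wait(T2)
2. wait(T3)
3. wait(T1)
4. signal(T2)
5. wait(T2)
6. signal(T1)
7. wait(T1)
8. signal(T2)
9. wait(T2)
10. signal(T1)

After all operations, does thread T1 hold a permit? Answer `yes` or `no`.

Answer: no

Derivation:
Step 1: wait(T2) -> count=1 queue=[] holders={T2}
Step 2: wait(T3) -> count=0 queue=[] holders={T2,T3}
Step 3: wait(T1) -> count=0 queue=[T1] holders={T2,T3}
Step 4: signal(T2) -> count=0 queue=[] holders={T1,T3}
Step 5: wait(T2) -> count=0 queue=[T2] holders={T1,T3}
Step 6: signal(T1) -> count=0 queue=[] holders={T2,T3}
Step 7: wait(T1) -> count=0 queue=[T1] holders={T2,T3}
Step 8: signal(T2) -> count=0 queue=[] holders={T1,T3}
Step 9: wait(T2) -> count=0 queue=[T2] holders={T1,T3}
Step 10: signal(T1) -> count=0 queue=[] holders={T2,T3}
Final holders: {T2,T3} -> T1 not in holders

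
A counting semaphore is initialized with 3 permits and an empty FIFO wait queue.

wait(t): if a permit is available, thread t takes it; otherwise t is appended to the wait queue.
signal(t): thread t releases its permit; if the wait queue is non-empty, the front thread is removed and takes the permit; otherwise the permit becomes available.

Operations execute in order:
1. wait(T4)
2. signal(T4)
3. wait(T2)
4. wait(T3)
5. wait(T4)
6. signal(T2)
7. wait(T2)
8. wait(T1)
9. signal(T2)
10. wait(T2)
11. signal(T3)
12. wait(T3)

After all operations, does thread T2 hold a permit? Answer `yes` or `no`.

Step 1: wait(T4) -> count=2 queue=[] holders={T4}
Step 2: signal(T4) -> count=3 queue=[] holders={none}
Step 3: wait(T2) -> count=2 queue=[] holders={T2}
Step 4: wait(T3) -> count=1 queue=[] holders={T2,T3}
Step 5: wait(T4) -> count=0 queue=[] holders={T2,T3,T4}
Step 6: signal(T2) -> count=1 queue=[] holders={T3,T4}
Step 7: wait(T2) -> count=0 queue=[] holders={T2,T3,T4}
Step 8: wait(T1) -> count=0 queue=[T1] holders={T2,T3,T4}
Step 9: signal(T2) -> count=0 queue=[] holders={T1,T3,T4}
Step 10: wait(T2) -> count=0 queue=[T2] holders={T1,T3,T4}
Step 11: signal(T3) -> count=0 queue=[] holders={T1,T2,T4}
Step 12: wait(T3) -> count=0 queue=[T3] holders={T1,T2,T4}
Final holders: {T1,T2,T4} -> T2 in holders

Answer: yes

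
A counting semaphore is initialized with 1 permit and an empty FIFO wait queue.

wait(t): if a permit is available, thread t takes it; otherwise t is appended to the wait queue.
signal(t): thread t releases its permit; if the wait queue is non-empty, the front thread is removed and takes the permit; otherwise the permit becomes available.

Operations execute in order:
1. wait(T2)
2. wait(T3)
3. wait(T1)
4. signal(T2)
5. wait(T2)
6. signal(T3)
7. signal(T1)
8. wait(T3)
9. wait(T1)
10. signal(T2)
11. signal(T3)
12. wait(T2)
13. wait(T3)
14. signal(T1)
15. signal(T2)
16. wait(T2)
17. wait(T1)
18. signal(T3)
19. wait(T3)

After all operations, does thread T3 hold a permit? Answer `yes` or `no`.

Answer: no

Derivation:
Step 1: wait(T2) -> count=0 queue=[] holders={T2}
Step 2: wait(T3) -> count=0 queue=[T3] holders={T2}
Step 3: wait(T1) -> count=0 queue=[T3,T1] holders={T2}
Step 4: signal(T2) -> count=0 queue=[T1] holders={T3}
Step 5: wait(T2) -> count=0 queue=[T1,T2] holders={T3}
Step 6: signal(T3) -> count=0 queue=[T2] holders={T1}
Step 7: signal(T1) -> count=0 queue=[] holders={T2}
Step 8: wait(T3) -> count=0 queue=[T3] holders={T2}
Step 9: wait(T1) -> count=0 queue=[T3,T1] holders={T2}
Step 10: signal(T2) -> count=0 queue=[T1] holders={T3}
Step 11: signal(T3) -> count=0 queue=[] holders={T1}
Step 12: wait(T2) -> count=0 queue=[T2] holders={T1}
Step 13: wait(T3) -> count=0 queue=[T2,T3] holders={T1}
Step 14: signal(T1) -> count=0 queue=[T3] holders={T2}
Step 15: signal(T2) -> count=0 queue=[] holders={T3}
Step 16: wait(T2) -> count=0 queue=[T2] holders={T3}
Step 17: wait(T1) -> count=0 queue=[T2,T1] holders={T3}
Step 18: signal(T3) -> count=0 queue=[T1] holders={T2}
Step 19: wait(T3) -> count=0 queue=[T1,T3] holders={T2}
Final holders: {T2} -> T3 not in holders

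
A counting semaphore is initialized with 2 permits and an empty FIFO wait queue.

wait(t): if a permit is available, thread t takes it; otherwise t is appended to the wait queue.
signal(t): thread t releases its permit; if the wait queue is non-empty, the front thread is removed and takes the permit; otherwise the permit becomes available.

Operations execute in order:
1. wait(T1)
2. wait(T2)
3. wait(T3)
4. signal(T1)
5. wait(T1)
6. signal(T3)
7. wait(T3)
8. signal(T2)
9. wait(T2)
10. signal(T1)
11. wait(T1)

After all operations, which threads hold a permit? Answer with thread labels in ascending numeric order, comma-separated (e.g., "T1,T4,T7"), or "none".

Answer: T2,T3

Derivation:
Step 1: wait(T1) -> count=1 queue=[] holders={T1}
Step 2: wait(T2) -> count=0 queue=[] holders={T1,T2}
Step 3: wait(T3) -> count=0 queue=[T3] holders={T1,T2}
Step 4: signal(T1) -> count=0 queue=[] holders={T2,T3}
Step 5: wait(T1) -> count=0 queue=[T1] holders={T2,T3}
Step 6: signal(T3) -> count=0 queue=[] holders={T1,T2}
Step 7: wait(T3) -> count=0 queue=[T3] holders={T1,T2}
Step 8: signal(T2) -> count=0 queue=[] holders={T1,T3}
Step 9: wait(T2) -> count=0 queue=[T2] holders={T1,T3}
Step 10: signal(T1) -> count=0 queue=[] holders={T2,T3}
Step 11: wait(T1) -> count=0 queue=[T1] holders={T2,T3}
Final holders: T2,T3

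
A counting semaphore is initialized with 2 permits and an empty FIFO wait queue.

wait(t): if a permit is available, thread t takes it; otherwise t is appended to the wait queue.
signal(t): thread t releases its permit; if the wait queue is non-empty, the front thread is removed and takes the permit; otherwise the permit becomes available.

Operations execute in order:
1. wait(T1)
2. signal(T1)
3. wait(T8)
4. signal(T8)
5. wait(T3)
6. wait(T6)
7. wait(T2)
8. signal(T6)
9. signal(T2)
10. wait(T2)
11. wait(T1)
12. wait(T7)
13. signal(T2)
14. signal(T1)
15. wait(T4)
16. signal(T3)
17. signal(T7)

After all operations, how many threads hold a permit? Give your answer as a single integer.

Answer: 1

Derivation:
Step 1: wait(T1) -> count=1 queue=[] holders={T1}
Step 2: signal(T1) -> count=2 queue=[] holders={none}
Step 3: wait(T8) -> count=1 queue=[] holders={T8}
Step 4: signal(T8) -> count=2 queue=[] holders={none}
Step 5: wait(T3) -> count=1 queue=[] holders={T3}
Step 6: wait(T6) -> count=0 queue=[] holders={T3,T6}
Step 7: wait(T2) -> count=0 queue=[T2] holders={T3,T6}
Step 8: signal(T6) -> count=0 queue=[] holders={T2,T3}
Step 9: signal(T2) -> count=1 queue=[] holders={T3}
Step 10: wait(T2) -> count=0 queue=[] holders={T2,T3}
Step 11: wait(T1) -> count=0 queue=[T1] holders={T2,T3}
Step 12: wait(T7) -> count=0 queue=[T1,T7] holders={T2,T3}
Step 13: signal(T2) -> count=0 queue=[T7] holders={T1,T3}
Step 14: signal(T1) -> count=0 queue=[] holders={T3,T7}
Step 15: wait(T4) -> count=0 queue=[T4] holders={T3,T7}
Step 16: signal(T3) -> count=0 queue=[] holders={T4,T7}
Step 17: signal(T7) -> count=1 queue=[] holders={T4}
Final holders: {T4} -> 1 thread(s)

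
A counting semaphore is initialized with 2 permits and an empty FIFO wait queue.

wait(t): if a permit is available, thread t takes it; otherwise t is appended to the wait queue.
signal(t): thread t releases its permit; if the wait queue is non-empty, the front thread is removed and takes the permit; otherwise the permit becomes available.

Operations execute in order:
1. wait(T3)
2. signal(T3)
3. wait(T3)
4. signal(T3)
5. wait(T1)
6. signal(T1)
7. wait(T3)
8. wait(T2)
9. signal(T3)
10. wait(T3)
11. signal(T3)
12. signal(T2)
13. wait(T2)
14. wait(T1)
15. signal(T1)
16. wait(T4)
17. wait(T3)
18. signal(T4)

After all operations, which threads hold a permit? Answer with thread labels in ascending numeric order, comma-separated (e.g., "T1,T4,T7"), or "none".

Answer: T2,T3

Derivation:
Step 1: wait(T3) -> count=1 queue=[] holders={T3}
Step 2: signal(T3) -> count=2 queue=[] holders={none}
Step 3: wait(T3) -> count=1 queue=[] holders={T3}
Step 4: signal(T3) -> count=2 queue=[] holders={none}
Step 5: wait(T1) -> count=1 queue=[] holders={T1}
Step 6: signal(T1) -> count=2 queue=[] holders={none}
Step 7: wait(T3) -> count=1 queue=[] holders={T3}
Step 8: wait(T2) -> count=0 queue=[] holders={T2,T3}
Step 9: signal(T3) -> count=1 queue=[] holders={T2}
Step 10: wait(T3) -> count=0 queue=[] holders={T2,T3}
Step 11: signal(T3) -> count=1 queue=[] holders={T2}
Step 12: signal(T2) -> count=2 queue=[] holders={none}
Step 13: wait(T2) -> count=1 queue=[] holders={T2}
Step 14: wait(T1) -> count=0 queue=[] holders={T1,T2}
Step 15: signal(T1) -> count=1 queue=[] holders={T2}
Step 16: wait(T4) -> count=0 queue=[] holders={T2,T4}
Step 17: wait(T3) -> count=0 queue=[T3] holders={T2,T4}
Step 18: signal(T4) -> count=0 queue=[] holders={T2,T3}
Final holders: T2,T3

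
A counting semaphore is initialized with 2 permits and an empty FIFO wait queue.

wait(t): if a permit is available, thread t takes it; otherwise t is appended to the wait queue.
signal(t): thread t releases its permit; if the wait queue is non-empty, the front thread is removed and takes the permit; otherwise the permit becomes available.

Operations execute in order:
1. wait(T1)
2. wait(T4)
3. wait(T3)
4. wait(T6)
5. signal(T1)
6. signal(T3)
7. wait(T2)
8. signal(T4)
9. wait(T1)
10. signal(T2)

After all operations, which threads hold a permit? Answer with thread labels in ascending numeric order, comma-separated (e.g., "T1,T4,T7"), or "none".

Step 1: wait(T1) -> count=1 queue=[] holders={T1}
Step 2: wait(T4) -> count=0 queue=[] holders={T1,T4}
Step 3: wait(T3) -> count=0 queue=[T3] holders={T1,T4}
Step 4: wait(T6) -> count=0 queue=[T3,T6] holders={T1,T4}
Step 5: signal(T1) -> count=0 queue=[T6] holders={T3,T4}
Step 6: signal(T3) -> count=0 queue=[] holders={T4,T6}
Step 7: wait(T2) -> count=0 queue=[T2] holders={T4,T6}
Step 8: signal(T4) -> count=0 queue=[] holders={T2,T6}
Step 9: wait(T1) -> count=0 queue=[T1] holders={T2,T6}
Step 10: signal(T2) -> count=0 queue=[] holders={T1,T6}
Final holders: T1,T6

Answer: T1,T6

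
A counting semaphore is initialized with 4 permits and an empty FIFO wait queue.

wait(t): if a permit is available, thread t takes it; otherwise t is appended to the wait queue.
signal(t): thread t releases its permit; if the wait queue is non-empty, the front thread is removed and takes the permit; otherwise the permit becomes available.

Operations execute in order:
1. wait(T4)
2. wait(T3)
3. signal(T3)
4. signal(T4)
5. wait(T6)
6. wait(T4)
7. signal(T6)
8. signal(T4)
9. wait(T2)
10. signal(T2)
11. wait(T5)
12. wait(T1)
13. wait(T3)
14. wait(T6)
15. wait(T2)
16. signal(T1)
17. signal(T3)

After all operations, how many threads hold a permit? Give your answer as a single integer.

Step 1: wait(T4) -> count=3 queue=[] holders={T4}
Step 2: wait(T3) -> count=2 queue=[] holders={T3,T4}
Step 3: signal(T3) -> count=3 queue=[] holders={T4}
Step 4: signal(T4) -> count=4 queue=[] holders={none}
Step 5: wait(T6) -> count=3 queue=[] holders={T6}
Step 6: wait(T4) -> count=2 queue=[] holders={T4,T6}
Step 7: signal(T6) -> count=3 queue=[] holders={T4}
Step 8: signal(T4) -> count=4 queue=[] holders={none}
Step 9: wait(T2) -> count=3 queue=[] holders={T2}
Step 10: signal(T2) -> count=4 queue=[] holders={none}
Step 11: wait(T5) -> count=3 queue=[] holders={T5}
Step 12: wait(T1) -> count=2 queue=[] holders={T1,T5}
Step 13: wait(T3) -> count=1 queue=[] holders={T1,T3,T5}
Step 14: wait(T6) -> count=0 queue=[] holders={T1,T3,T5,T6}
Step 15: wait(T2) -> count=0 queue=[T2] holders={T1,T3,T5,T6}
Step 16: signal(T1) -> count=0 queue=[] holders={T2,T3,T5,T6}
Step 17: signal(T3) -> count=1 queue=[] holders={T2,T5,T6}
Final holders: {T2,T5,T6} -> 3 thread(s)

Answer: 3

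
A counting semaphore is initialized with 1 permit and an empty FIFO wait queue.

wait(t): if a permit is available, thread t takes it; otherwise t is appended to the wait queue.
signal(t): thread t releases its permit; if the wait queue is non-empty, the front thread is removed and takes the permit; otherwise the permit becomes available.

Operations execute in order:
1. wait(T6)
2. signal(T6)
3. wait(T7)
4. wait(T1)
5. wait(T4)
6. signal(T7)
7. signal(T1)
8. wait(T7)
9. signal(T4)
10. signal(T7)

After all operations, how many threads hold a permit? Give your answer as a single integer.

Step 1: wait(T6) -> count=0 queue=[] holders={T6}
Step 2: signal(T6) -> count=1 queue=[] holders={none}
Step 3: wait(T7) -> count=0 queue=[] holders={T7}
Step 4: wait(T1) -> count=0 queue=[T1] holders={T7}
Step 5: wait(T4) -> count=0 queue=[T1,T4] holders={T7}
Step 6: signal(T7) -> count=0 queue=[T4] holders={T1}
Step 7: signal(T1) -> count=0 queue=[] holders={T4}
Step 8: wait(T7) -> count=0 queue=[T7] holders={T4}
Step 9: signal(T4) -> count=0 queue=[] holders={T7}
Step 10: signal(T7) -> count=1 queue=[] holders={none}
Final holders: {none} -> 0 thread(s)

Answer: 0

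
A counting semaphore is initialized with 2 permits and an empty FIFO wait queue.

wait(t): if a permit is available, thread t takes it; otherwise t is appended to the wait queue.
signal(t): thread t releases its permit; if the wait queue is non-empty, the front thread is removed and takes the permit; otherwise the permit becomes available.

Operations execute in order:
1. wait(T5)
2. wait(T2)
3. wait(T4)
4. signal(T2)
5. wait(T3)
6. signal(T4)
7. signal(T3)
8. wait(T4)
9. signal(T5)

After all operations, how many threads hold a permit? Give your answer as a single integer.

Answer: 1

Derivation:
Step 1: wait(T5) -> count=1 queue=[] holders={T5}
Step 2: wait(T2) -> count=0 queue=[] holders={T2,T5}
Step 3: wait(T4) -> count=0 queue=[T4] holders={T2,T5}
Step 4: signal(T2) -> count=0 queue=[] holders={T4,T5}
Step 5: wait(T3) -> count=0 queue=[T3] holders={T4,T5}
Step 6: signal(T4) -> count=0 queue=[] holders={T3,T5}
Step 7: signal(T3) -> count=1 queue=[] holders={T5}
Step 8: wait(T4) -> count=0 queue=[] holders={T4,T5}
Step 9: signal(T5) -> count=1 queue=[] holders={T4}
Final holders: {T4} -> 1 thread(s)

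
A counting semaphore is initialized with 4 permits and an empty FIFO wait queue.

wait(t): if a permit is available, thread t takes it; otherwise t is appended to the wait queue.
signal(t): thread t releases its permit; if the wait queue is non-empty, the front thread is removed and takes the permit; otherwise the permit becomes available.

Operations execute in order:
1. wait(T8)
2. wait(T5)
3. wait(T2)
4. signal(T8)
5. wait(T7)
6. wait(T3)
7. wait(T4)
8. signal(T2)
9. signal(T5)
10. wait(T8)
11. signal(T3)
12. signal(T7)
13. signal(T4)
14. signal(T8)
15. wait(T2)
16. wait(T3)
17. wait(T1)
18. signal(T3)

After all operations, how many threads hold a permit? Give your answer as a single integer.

Answer: 2

Derivation:
Step 1: wait(T8) -> count=3 queue=[] holders={T8}
Step 2: wait(T5) -> count=2 queue=[] holders={T5,T8}
Step 3: wait(T2) -> count=1 queue=[] holders={T2,T5,T8}
Step 4: signal(T8) -> count=2 queue=[] holders={T2,T5}
Step 5: wait(T7) -> count=1 queue=[] holders={T2,T5,T7}
Step 6: wait(T3) -> count=0 queue=[] holders={T2,T3,T5,T7}
Step 7: wait(T4) -> count=0 queue=[T4] holders={T2,T3,T5,T7}
Step 8: signal(T2) -> count=0 queue=[] holders={T3,T4,T5,T7}
Step 9: signal(T5) -> count=1 queue=[] holders={T3,T4,T7}
Step 10: wait(T8) -> count=0 queue=[] holders={T3,T4,T7,T8}
Step 11: signal(T3) -> count=1 queue=[] holders={T4,T7,T8}
Step 12: signal(T7) -> count=2 queue=[] holders={T4,T8}
Step 13: signal(T4) -> count=3 queue=[] holders={T8}
Step 14: signal(T8) -> count=4 queue=[] holders={none}
Step 15: wait(T2) -> count=3 queue=[] holders={T2}
Step 16: wait(T3) -> count=2 queue=[] holders={T2,T3}
Step 17: wait(T1) -> count=1 queue=[] holders={T1,T2,T3}
Step 18: signal(T3) -> count=2 queue=[] holders={T1,T2}
Final holders: {T1,T2} -> 2 thread(s)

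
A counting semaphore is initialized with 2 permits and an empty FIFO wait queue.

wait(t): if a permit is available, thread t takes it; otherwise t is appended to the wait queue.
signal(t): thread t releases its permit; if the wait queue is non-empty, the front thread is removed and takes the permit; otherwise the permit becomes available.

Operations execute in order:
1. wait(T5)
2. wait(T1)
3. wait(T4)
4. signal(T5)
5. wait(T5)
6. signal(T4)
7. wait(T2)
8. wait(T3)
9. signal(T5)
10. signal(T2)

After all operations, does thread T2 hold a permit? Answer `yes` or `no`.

Step 1: wait(T5) -> count=1 queue=[] holders={T5}
Step 2: wait(T1) -> count=0 queue=[] holders={T1,T5}
Step 3: wait(T4) -> count=0 queue=[T4] holders={T1,T5}
Step 4: signal(T5) -> count=0 queue=[] holders={T1,T4}
Step 5: wait(T5) -> count=0 queue=[T5] holders={T1,T4}
Step 6: signal(T4) -> count=0 queue=[] holders={T1,T5}
Step 7: wait(T2) -> count=0 queue=[T2] holders={T1,T5}
Step 8: wait(T3) -> count=0 queue=[T2,T3] holders={T1,T5}
Step 9: signal(T5) -> count=0 queue=[T3] holders={T1,T2}
Step 10: signal(T2) -> count=0 queue=[] holders={T1,T3}
Final holders: {T1,T3} -> T2 not in holders

Answer: no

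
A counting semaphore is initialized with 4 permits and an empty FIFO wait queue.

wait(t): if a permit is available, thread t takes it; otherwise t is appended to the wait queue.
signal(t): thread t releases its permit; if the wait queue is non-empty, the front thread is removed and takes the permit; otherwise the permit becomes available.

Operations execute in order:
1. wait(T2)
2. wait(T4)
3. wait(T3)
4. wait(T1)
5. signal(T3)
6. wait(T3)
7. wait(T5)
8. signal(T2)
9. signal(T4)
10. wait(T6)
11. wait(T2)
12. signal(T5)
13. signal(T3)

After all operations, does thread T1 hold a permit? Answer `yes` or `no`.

Step 1: wait(T2) -> count=3 queue=[] holders={T2}
Step 2: wait(T4) -> count=2 queue=[] holders={T2,T4}
Step 3: wait(T3) -> count=1 queue=[] holders={T2,T3,T4}
Step 4: wait(T1) -> count=0 queue=[] holders={T1,T2,T3,T4}
Step 5: signal(T3) -> count=1 queue=[] holders={T1,T2,T4}
Step 6: wait(T3) -> count=0 queue=[] holders={T1,T2,T3,T4}
Step 7: wait(T5) -> count=0 queue=[T5] holders={T1,T2,T3,T4}
Step 8: signal(T2) -> count=0 queue=[] holders={T1,T3,T4,T5}
Step 9: signal(T4) -> count=1 queue=[] holders={T1,T3,T5}
Step 10: wait(T6) -> count=0 queue=[] holders={T1,T3,T5,T6}
Step 11: wait(T2) -> count=0 queue=[T2] holders={T1,T3,T5,T6}
Step 12: signal(T5) -> count=0 queue=[] holders={T1,T2,T3,T6}
Step 13: signal(T3) -> count=1 queue=[] holders={T1,T2,T6}
Final holders: {T1,T2,T6} -> T1 in holders

Answer: yes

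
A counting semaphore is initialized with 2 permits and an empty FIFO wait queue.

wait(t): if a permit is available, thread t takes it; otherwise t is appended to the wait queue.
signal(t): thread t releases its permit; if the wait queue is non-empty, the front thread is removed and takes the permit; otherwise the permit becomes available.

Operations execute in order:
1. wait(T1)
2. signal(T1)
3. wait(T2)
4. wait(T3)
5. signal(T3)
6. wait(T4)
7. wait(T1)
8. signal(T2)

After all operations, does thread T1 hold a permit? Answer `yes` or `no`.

Step 1: wait(T1) -> count=1 queue=[] holders={T1}
Step 2: signal(T1) -> count=2 queue=[] holders={none}
Step 3: wait(T2) -> count=1 queue=[] holders={T2}
Step 4: wait(T3) -> count=0 queue=[] holders={T2,T3}
Step 5: signal(T3) -> count=1 queue=[] holders={T2}
Step 6: wait(T4) -> count=0 queue=[] holders={T2,T4}
Step 7: wait(T1) -> count=0 queue=[T1] holders={T2,T4}
Step 8: signal(T2) -> count=0 queue=[] holders={T1,T4}
Final holders: {T1,T4} -> T1 in holders

Answer: yes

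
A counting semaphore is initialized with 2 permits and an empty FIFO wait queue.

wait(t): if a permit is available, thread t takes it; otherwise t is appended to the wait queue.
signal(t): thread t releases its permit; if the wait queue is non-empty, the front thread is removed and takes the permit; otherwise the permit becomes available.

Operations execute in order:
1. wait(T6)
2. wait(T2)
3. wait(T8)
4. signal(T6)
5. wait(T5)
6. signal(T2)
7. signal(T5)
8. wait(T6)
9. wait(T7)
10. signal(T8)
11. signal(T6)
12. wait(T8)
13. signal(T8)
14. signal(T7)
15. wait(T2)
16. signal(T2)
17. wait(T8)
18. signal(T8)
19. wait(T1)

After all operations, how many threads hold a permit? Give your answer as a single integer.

Answer: 1

Derivation:
Step 1: wait(T6) -> count=1 queue=[] holders={T6}
Step 2: wait(T2) -> count=0 queue=[] holders={T2,T6}
Step 3: wait(T8) -> count=0 queue=[T8] holders={T2,T6}
Step 4: signal(T6) -> count=0 queue=[] holders={T2,T8}
Step 5: wait(T5) -> count=0 queue=[T5] holders={T2,T8}
Step 6: signal(T2) -> count=0 queue=[] holders={T5,T8}
Step 7: signal(T5) -> count=1 queue=[] holders={T8}
Step 8: wait(T6) -> count=0 queue=[] holders={T6,T8}
Step 9: wait(T7) -> count=0 queue=[T7] holders={T6,T8}
Step 10: signal(T8) -> count=0 queue=[] holders={T6,T7}
Step 11: signal(T6) -> count=1 queue=[] holders={T7}
Step 12: wait(T8) -> count=0 queue=[] holders={T7,T8}
Step 13: signal(T8) -> count=1 queue=[] holders={T7}
Step 14: signal(T7) -> count=2 queue=[] holders={none}
Step 15: wait(T2) -> count=1 queue=[] holders={T2}
Step 16: signal(T2) -> count=2 queue=[] holders={none}
Step 17: wait(T8) -> count=1 queue=[] holders={T8}
Step 18: signal(T8) -> count=2 queue=[] holders={none}
Step 19: wait(T1) -> count=1 queue=[] holders={T1}
Final holders: {T1} -> 1 thread(s)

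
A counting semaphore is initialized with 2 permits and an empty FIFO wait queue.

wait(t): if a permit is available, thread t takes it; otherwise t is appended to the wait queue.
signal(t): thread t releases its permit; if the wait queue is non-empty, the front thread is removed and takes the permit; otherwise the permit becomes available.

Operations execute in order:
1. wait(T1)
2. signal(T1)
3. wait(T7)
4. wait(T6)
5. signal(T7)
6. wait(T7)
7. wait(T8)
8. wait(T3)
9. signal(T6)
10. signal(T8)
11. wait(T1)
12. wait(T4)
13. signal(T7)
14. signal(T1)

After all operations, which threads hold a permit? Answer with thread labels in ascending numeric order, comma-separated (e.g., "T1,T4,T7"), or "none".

Step 1: wait(T1) -> count=1 queue=[] holders={T1}
Step 2: signal(T1) -> count=2 queue=[] holders={none}
Step 3: wait(T7) -> count=1 queue=[] holders={T7}
Step 4: wait(T6) -> count=0 queue=[] holders={T6,T7}
Step 5: signal(T7) -> count=1 queue=[] holders={T6}
Step 6: wait(T7) -> count=0 queue=[] holders={T6,T7}
Step 7: wait(T8) -> count=0 queue=[T8] holders={T6,T7}
Step 8: wait(T3) -> count=0 queue=[T8,T3] holders={T6,T7}
Step 9: signal(T6) -> count=0 queue=[T3] holders={T7,T8}
Step 10: signal(T8) -> count=0 queue=[] holders={T3,T7}
Step 11: wait(T1) -> count=0 queue=[T1] holders={T3,T7}
Step 12: wait(T4) -> count=0 queue=[T1,T4] holders={T3,T7}
Step 13: signal(T7) -> count=0 queue=[T4] holders={T1,T3}
Step 14: signal(T1) -> count=0 queue=[] holders={T3,T4}
Final holders: T3,T4

Answer: T3,T4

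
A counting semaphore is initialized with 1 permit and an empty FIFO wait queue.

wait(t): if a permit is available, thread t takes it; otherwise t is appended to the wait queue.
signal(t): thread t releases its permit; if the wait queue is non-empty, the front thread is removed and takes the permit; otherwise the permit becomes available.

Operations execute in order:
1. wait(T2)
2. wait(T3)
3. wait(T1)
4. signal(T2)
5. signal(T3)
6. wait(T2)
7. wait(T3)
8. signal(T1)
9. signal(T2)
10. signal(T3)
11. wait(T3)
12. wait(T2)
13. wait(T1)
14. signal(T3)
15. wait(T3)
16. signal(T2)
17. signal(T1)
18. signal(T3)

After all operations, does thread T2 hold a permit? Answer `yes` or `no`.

Answer: no

Derivation:
Step 1: wait(T2) -> count=0 queue=[] holders={T2}
Step 2: wait(T3) -> count=0 queue=[T3] holders={T2}
Step 3: wait(T1) -> count=0 queue=[T3,T1] holders={T2}
Step 4: signal(T2) -> count=0 queue=[T1] holders={T3}
Step 5: signal(T3) -> count=0 queue=[] holders={T1}
Step 6: wait(T2) -> count=0 queue=[T2] holders={T1}
Step 7: wait(T3) -> count=0 queue=[T2,T3] holders={T1}
Step 8: signal(T1) -> count=0 queue=[T3] holders={T2}
Step 9: signal(T2) -> count=0 queue=[] holders={T3}
Step 10: signal(T3) -> count=1 queue=[] holders={none}
Step 11: wait(T3) -> count=0 queue=[] holders={T3}
Step 12: wait(T2) -> count=0 queue=[T2] holders={T3}
Step 13: wait(T1) -> count=0 queue=[T2,T1] holders={T3}
Step 14: signal(T3) -> count=0 queue=[T1] holders={T2}
Step 15: wait(T3) -> count=0 queue=[T1,T3] holders={T2}
Step 16: signal(T2) -> count=0 queue=[T3] holders={T1}
Step 17: signal(T1) -> count=0 queue=[] holders={T3}
Step 18: signal(T3) -> count=1 queue=[] holders={none}
Final holders: {none} -> T2 not in holders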